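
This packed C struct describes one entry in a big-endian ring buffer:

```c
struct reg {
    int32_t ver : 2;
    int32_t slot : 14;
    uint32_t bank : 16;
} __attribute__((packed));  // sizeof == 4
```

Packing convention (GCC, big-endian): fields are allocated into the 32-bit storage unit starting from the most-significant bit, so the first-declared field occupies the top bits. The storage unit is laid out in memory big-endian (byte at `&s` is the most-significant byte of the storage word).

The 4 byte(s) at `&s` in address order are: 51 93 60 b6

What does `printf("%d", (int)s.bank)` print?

[0]=0x51 [1]=0x93 [2]=0x60 [3]=0xb6 (big-endian) → word 0x519360b6
ver [30+:2] = (word>>30) & 0x3 = 1
slot [16+:14] = (word>>16) & 0x3fff = 4499
bank [0+:16] = (word>>0) & 0xffff = 24758  ←

24758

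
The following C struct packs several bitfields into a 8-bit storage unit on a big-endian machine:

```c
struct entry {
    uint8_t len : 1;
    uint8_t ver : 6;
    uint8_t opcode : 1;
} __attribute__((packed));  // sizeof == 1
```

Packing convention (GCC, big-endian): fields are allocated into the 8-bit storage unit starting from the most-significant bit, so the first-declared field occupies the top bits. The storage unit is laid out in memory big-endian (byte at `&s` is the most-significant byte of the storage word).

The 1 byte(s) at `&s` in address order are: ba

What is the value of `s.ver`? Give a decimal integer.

29

[0]=0xba (big-endian) → word 0xba
len [7+:1] = (word>>7) & 0x1 = 1
ver [1+:6] = (word>>1) & 0x3f = 29  ←
opcode [0+:1] = (word>>0) & 0x1 = 0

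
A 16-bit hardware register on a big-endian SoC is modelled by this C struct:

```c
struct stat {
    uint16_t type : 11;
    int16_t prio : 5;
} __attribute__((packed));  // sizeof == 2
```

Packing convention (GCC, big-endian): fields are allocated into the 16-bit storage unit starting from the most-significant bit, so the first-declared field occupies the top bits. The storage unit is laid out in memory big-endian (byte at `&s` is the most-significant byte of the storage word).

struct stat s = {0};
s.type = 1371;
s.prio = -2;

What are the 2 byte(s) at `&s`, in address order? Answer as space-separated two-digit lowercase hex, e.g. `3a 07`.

[5+:11] type=1371 & 0x7ff = 0x55b; word=0xab60
[0+:5] prio=-2 & 0x1f = 0x1e; word=0xab7e
word = 0xab7e → big-endian bytes:
  [0]=0xab  [1]=0x7e

ab 7e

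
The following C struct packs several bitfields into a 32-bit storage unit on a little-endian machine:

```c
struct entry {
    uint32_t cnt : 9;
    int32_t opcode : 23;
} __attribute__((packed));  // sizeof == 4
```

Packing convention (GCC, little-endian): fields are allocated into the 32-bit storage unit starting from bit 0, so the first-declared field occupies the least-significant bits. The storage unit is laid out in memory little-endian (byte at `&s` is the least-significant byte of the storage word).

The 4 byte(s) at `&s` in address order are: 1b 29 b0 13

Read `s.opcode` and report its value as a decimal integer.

645140

[0]=0x1b [1]=0x29 [2]=0xb0 [3]=0x13 (little-endian) → word 0x13b0291b
cnt [0+:9] = (word>>0) & 0x1ff = 283
opcode [9+:23] = (word>>9) & 0x7fffff = 645140  ←
opcode signed 23b, MSB=0: value = 645140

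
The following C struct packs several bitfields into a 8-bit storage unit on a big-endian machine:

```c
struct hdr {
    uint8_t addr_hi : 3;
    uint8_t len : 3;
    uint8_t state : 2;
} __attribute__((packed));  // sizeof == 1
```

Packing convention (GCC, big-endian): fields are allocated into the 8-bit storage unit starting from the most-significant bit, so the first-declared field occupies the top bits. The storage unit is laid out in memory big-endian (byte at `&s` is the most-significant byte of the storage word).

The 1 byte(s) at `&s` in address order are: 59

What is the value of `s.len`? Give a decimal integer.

[0]=0x59 (big-endian) → word 0x59
addr_hi [5+:3] = (word>>5) & 0x7 = 2
len [2+:3] = (word>>2) & 0x7 = 6  ←
state [0+:2] = (word>>0) & 0x3 = 1

6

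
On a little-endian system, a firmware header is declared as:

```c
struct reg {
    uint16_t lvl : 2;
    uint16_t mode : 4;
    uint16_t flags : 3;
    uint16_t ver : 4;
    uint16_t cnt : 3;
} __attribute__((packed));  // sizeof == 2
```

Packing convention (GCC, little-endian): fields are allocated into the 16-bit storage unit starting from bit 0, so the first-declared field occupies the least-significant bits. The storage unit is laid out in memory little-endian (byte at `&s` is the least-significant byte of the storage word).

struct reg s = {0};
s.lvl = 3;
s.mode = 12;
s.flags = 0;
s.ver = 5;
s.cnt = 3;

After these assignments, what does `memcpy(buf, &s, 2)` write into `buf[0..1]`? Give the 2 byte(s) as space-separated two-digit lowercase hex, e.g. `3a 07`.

33 6a

lvl:2 = 3 → 0x3 << 0 → word 0x0003
mode:4 = 12 → 0xc << 2 → word 0x0033
flags:3 = 0 → 0x0 << 6 → word 0x0033
ver:4 = 5 → 0x5 << 9 → word 0x0a33
cnt:3 = 3 → 0x3 << 13 → word 0x6a33
word = 0x6a33 → little-endian bytes:
  [0]=0x33  [1]=0x6a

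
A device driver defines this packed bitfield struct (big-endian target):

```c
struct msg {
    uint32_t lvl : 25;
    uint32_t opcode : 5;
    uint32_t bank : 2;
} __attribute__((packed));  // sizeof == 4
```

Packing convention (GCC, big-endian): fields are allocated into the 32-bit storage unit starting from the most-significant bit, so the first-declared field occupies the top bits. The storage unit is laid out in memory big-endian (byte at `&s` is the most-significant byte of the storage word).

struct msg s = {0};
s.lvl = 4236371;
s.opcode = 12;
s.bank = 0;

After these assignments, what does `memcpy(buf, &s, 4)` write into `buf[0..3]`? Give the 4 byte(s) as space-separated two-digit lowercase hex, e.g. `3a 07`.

lvl (25b) val=4236371 bits=0x40a453 at bit 7: 0x20522980
opcode (5b) val=12 bits=0xc at bit 2: 0x205229b0
bank (2b) val=0 bits=0x0 at bit 0: 0x205229b0
word = 0x205229b0 → big-endian bytes:
  [0]=0x20  [1]=0x52  [2]=0x29  [3]=0xb0

20 52 29 b0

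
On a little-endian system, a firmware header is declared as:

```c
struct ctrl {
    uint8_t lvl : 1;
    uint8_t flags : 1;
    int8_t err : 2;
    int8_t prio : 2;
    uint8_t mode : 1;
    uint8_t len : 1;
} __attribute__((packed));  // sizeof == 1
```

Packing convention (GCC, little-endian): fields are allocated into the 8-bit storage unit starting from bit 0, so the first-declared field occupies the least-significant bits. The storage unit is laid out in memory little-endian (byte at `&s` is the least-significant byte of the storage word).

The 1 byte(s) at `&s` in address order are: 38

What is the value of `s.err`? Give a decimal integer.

[0]=0x38 (little-endian) → word 0x38
lvl:1 @ bit 0 → (0x38>>0)&0x1 = 0x0
flags:1 @ bit 1 → (0x38>>1)&0x1 = 0x0
err:2 @ bit 2 → (0x38>>2)&0x3 = 0x2  ←
prio:2 @ bit 4 → (0x38>>4)&0x3 = 0x3
mode:1 @ bit 6 → (0x38>>6)&0x1 = 0x0
len:1 @ bit 7 → (0x38>>7)&0x1 = 0x0
err signed 2b, MSB=1: 2 - 4 = -2

-2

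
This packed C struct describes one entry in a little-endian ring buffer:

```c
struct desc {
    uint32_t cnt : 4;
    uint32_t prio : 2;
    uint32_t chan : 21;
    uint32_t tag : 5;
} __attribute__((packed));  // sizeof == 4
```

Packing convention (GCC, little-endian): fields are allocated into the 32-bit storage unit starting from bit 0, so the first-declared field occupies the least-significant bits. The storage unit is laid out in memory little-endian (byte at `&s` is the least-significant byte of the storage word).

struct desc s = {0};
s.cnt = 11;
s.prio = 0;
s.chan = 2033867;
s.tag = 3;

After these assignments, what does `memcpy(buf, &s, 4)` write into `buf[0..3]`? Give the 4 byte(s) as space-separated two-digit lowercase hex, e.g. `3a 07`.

cnt:4 = 11 → 0xb << 0 → word 0x0000000b
prio:2 = 0 → 0x0 << 4 → word 0x0000000b
chan:21 = 2033867 → 0x1f08cb << 6 → word 0x07c232cb
tag:5 = 3 → 0x3 << 27 → word 0x1fc232cb
word = 0x1fc232cb → little-endian bytes:
  [0]=0xcb  [1]=0x32  [2]=0xc2  [3]=0x1f

cb 32 c2 1f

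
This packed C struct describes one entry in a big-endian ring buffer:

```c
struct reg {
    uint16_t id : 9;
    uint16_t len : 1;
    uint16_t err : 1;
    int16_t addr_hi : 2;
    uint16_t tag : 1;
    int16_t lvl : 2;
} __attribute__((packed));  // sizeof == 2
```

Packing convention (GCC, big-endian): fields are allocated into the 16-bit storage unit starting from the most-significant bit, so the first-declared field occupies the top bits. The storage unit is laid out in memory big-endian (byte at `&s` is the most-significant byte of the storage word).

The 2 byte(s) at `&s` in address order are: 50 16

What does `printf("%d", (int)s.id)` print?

160

[0]=0x50 [1]=0x16 (big-endian) → word 0x5016
id:9 @ bit 7 → (0x5016>>7)&0x1ff = 0xa0  ←
len:1 @ bit 6 → (0x5016>>6)&0x1 = 0x0
err:1 @ bit 5 → (0x5016>>5)&0x1 = 0x0
addr_hi:2 @ bit 3 → (0x5016>>3)&0x3 = 0x2
tag:1 @ bit 2 → (0x5016>>2)&0x1 = 0x1
lvl:2 @ bit 0 → (0x5016>>0)&0x3 = 0x2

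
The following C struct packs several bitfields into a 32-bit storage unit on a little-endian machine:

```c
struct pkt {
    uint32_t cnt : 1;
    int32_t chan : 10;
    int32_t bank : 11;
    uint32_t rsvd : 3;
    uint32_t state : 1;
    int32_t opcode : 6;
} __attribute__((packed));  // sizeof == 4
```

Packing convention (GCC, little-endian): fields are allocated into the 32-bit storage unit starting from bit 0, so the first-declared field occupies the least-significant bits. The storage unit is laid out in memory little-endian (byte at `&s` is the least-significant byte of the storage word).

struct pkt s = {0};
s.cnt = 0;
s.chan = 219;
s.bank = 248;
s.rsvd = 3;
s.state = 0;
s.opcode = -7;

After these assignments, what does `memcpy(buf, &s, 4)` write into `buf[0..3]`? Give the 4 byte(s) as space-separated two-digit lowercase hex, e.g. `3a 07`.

[0+:1] cnt=0 & 0x1 = 0x0; word=0x00000000
[1+:10] chan=219 & 0x3ff = 0xdb; word=0x000001b6
[11+:11] bank=248 & 0x7ff = 0xf8; word=0x0007c1b6
[22+:3] rsvd=3 & 0x7 = 0x3; word=0x00c7c1b6
[25+:1] state=0 & 0x1 = 0x0; word=0x00c7c1b6
[26+:6] opcode=-7 & 0x3f = 0x39; word=0xe4c7c1b6
word = 0xe4c7c1b6 → little-endian bytes:
  [0]=0xb6  [1]=0xc1  [2]=0xc7  [3]=0xe4

b6 c1 c7 e4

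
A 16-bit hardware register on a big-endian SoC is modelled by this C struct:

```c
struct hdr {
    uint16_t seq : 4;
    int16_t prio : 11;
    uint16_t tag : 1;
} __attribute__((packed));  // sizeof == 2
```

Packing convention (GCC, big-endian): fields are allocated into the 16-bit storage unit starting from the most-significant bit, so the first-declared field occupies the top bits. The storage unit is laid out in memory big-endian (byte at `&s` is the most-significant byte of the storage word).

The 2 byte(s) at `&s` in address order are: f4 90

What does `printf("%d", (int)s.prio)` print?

584

[0]=0xf4 [1]=0x90 (big-endian) → word 0xf490
seq:4 @ bit 12 → (0xf490>>12)&0xf = 0xf
prio:11 @ bit 1 → (0xf490>>1)&0x7ff = 0x248  ←
tag:1 @ bit 0 → (0xf490>>0)&0x1 = 0x0
prio signed 11b, MSB=0: value = 584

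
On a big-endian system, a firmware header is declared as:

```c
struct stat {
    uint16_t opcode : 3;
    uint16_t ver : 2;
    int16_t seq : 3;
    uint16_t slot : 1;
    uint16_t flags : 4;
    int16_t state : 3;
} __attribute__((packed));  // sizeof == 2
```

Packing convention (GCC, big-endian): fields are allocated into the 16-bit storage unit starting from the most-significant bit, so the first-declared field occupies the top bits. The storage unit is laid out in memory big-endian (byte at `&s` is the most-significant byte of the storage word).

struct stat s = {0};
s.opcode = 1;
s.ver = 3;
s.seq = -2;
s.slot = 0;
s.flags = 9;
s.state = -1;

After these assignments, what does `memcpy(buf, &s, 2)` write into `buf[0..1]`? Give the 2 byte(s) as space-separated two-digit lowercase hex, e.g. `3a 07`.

opcode (3b) val=1 bits=0x1 at bit 13: 0x2000
ver (2b) val=3 bits=0x3 at bit 11: 0x3800
seq (3b) val=-2 bits=0x6 at bit 8: 0x3e00
slot (1b) val=0 bits=0x0 at bit 7: 0x3e00
flags (4b) val=9 bits=0x9 at bit 3: 0x3e48
state (3b) val=-1 bits=0x7 at bit 0: 0x3e4f
word = 0x3e4f → big-endian bytes:
  [0]=0x3e  [1]=0x4f

3e 4f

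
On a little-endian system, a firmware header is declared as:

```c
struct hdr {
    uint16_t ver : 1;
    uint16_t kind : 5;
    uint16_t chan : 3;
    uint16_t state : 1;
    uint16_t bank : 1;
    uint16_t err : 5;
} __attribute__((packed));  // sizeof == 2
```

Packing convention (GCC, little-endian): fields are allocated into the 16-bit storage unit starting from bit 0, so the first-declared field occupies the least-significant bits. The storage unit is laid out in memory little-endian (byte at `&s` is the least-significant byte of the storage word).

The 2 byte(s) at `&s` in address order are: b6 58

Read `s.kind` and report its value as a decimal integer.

[0]=0xb6 [1]=0x58 (little-endian) → word 0x58b6
ver:1 @ bit 0 → (0x58b6>>0)&0x1 = 0x0
kind:5 @ bit 1 → (0x58b6>>1)&0x1f = 0x1b  ←
chan:3 @ bit 6 → (0x58b6>>6)&0x7 = 0x2
state:1 @ bit 9 → (0x58b6>>9)&0x1 = 0x0
bank:1 @ bit 10 → (0x58b6>>10)&0x1 = 0x0
err:5 @ bit 11 → (0x58b6>>11)&0x1f = 0xb

27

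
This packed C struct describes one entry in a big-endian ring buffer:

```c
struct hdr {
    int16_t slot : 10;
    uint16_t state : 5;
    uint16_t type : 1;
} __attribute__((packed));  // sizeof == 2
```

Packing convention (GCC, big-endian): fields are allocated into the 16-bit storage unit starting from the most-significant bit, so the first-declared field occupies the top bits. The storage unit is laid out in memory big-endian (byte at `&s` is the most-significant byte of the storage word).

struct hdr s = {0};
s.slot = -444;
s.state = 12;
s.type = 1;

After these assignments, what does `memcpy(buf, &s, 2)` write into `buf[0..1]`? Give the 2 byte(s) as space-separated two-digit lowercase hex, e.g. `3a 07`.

[6+:10] slot=-444 & 0x3ff = 0x244; word=0x9100
[1+:5] state=12 & 0x1f = 0xc; word=0x9118
[0+:1] type=1 & 0x1 = 0x1; word=0x9119
word = 0x9119 → big-endian bytes:
  [0]=0x91  [1]=0x19

91 19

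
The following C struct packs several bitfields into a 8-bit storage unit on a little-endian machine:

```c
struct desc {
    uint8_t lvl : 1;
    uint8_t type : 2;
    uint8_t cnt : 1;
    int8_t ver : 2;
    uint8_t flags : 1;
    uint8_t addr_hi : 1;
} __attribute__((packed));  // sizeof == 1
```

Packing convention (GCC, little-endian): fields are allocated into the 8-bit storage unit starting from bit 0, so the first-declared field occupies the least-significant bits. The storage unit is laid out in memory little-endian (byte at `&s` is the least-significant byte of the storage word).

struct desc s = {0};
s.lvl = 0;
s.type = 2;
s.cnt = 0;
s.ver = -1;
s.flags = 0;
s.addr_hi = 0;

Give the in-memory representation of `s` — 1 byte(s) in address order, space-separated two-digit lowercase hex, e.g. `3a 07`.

34

lvl (1b) val=0 bits=0x0 at bit 0: 0x00
type (2b) val=2 bits=0x2 at bit 1: 0x04
cnt (1b) val=0 bits=0x0 at bit 3: 0x04
ver (2b) val=-1 bits=0x3 at bit 4: 0x34
flags (1b) val=0 bits=0x0 at bit 6: 0x34
addr_hi (1b) val=0 bits=0x0 at bit 7: 0x34
word = 0x34 → little-endian bytes:
  [0]=0x34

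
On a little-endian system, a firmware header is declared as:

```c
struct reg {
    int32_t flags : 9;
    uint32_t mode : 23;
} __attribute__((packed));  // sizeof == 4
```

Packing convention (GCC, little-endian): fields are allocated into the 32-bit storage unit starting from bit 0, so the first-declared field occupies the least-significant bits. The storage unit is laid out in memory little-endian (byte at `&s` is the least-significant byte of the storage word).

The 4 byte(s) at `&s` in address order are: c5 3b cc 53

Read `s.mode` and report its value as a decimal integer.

2745885

[0]=0xc5 [1]=0x3b [2]=0xcc [3]=0x53 (little-endian) → word 0x53cc3bc5
flags:9 @ bit 0 → (0x53cc3bc5>>0)&0x1ff = 0x1c5
mode:23 @ bit 9 → (0x53cc3bc5>>9)&0x7fffff = 0x29e61d  ←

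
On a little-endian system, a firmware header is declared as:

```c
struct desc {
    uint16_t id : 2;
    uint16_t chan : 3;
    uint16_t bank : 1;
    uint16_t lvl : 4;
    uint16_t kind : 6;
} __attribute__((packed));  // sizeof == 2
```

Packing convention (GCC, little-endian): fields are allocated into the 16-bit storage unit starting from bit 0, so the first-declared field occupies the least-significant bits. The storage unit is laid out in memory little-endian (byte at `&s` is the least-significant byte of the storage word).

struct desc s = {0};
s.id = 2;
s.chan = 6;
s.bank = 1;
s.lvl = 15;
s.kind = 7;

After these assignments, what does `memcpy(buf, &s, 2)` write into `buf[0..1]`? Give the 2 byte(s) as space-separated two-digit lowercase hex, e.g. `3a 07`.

id:2 = 2 → 0x2 << 0 → word 0x0002
chan:3 = 6 → 0x6 << 2 → word 0x001a
bank:1 = 1 → 0x1 << 5 → word 0x003a
lvl:4 = 15 → 0xf << 6 → word 0x03fa
kind:6 = 7 → 0x7 << 10 → word 0x1ffa
word = 0x1ffa → little-endian bytes:
  [0]=0xfa  [1]=0x1f

fa 1f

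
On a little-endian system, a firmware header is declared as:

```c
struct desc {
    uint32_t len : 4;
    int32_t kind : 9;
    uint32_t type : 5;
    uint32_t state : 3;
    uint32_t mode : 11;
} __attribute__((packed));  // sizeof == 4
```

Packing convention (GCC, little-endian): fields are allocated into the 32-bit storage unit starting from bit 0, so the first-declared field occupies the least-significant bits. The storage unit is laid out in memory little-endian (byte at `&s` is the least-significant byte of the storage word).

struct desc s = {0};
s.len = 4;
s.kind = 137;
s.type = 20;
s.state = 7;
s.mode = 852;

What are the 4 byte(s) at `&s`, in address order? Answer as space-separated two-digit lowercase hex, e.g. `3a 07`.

94 88 9e 6a

len (4b) val=4 bits=0x4 at bit 0: 0x00000004
kind (9b) val=137 bits=0x89 at bit 4: 0x00000894
type (5b) val=20 bits=0x14 at bit 13: 0x00028894
state (3b) val=7 bits=0x7 at bit 18: 0x001e8894
mode (11b) val=852 bits=0x354 at bit 21: 0x6a9e8894
word = 0x6a9e8894 → little-endian bytes:
  [0]=0x94  [1]=0x88  [2]=0x9e  [3]=0x6a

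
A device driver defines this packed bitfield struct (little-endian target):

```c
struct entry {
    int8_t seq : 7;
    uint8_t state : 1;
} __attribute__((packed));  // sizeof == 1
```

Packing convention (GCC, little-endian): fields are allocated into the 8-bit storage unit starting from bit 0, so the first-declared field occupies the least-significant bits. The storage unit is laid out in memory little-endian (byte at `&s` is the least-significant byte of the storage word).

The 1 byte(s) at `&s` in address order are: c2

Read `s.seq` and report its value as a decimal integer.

[0]=0xc2 (little-endian) → word 0xc2
seq:7 @ bit 0 → (0xc2>>0)&0x7f = 0x42  ←
state:1 @ bit 7 → (0xc2>>7)&0x1 = 0x1
seq signed 7b, MSB=1: 66 - 128 = -62

-62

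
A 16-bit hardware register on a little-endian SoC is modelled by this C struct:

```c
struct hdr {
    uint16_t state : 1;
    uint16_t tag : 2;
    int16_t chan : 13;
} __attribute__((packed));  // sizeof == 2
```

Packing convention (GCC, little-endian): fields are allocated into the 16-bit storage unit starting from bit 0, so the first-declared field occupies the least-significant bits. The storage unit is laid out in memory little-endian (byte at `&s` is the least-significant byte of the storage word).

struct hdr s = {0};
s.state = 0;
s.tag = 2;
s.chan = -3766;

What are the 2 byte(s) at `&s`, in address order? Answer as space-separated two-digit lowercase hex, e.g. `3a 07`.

state (1b) val=0 bits=0x0 at bit 0: 0x0000
tag (2b) val=2 bits=0x2 at bit 1: 0x0004
chan (13b) val=-3766 bits=0x114a at bit 3: 0x8a54
word = 0x8a54 → little-endian bytes:
  [0]=0x54  [1]=0x8a

54 8a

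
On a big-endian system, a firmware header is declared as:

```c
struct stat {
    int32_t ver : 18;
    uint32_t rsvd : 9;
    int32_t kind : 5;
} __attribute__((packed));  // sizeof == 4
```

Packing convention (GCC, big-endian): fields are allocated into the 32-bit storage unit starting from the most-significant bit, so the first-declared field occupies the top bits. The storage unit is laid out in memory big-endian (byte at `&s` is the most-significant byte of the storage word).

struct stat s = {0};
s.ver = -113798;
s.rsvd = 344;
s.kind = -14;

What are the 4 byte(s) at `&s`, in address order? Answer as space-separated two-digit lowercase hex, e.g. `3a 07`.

90 de ab 12

[14+:18] ver=-113798 & 0x3ffff = 0x2437a; word=0x90de8000
[5+:9] rsvd=344 & 0x1ff = 0x158; word=0x90deab00
[0+:5] kind=-14 & 0x1f = 0x12; word=0x90deab12
word = 0x90deab12 → big-endian bytes:
  [0]=0x90  [1]=0xde  [2]=0xab  [3]=0x12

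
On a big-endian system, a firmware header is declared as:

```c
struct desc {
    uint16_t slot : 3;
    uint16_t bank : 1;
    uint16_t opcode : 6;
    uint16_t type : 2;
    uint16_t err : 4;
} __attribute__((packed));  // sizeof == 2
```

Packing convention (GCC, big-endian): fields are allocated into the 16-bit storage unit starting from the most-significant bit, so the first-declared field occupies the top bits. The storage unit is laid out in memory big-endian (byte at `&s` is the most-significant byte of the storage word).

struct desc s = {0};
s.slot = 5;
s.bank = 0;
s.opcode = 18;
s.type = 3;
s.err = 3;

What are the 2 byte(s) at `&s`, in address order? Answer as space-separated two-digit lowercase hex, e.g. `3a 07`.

a4 b3

slot:3 = 5 → 0x5 << 13 → word 0xa000
bank:1 = 0 → 0x0 << 12 → word 0xa000
opcode:6 = 18 → 0x12 << 6 → word 0xa480
type:2 = 3 → 0x3 << 4 → word 0xa4b0
err:4 = 3 → 0x3 << 0 → word 0xa4b3
word = 0xa4b3 → big-endian bytes:
  [0]=0xa4  [1]=0xb3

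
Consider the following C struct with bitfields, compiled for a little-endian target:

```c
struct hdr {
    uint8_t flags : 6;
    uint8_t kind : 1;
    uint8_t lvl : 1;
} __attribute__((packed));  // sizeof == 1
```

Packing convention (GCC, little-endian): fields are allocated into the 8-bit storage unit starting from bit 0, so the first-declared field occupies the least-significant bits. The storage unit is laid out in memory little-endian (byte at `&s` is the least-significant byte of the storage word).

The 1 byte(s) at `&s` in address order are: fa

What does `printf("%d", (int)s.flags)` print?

[0]=0xfa (little-endian) → word 0xfa
flags [0+:6] = (word>>0) & 0x3f = 58  ←
kind [6+:1] = (word>>6) & 0x1 = 1
lvl [7+:1] = (word>>7) & 0x1 = 1

58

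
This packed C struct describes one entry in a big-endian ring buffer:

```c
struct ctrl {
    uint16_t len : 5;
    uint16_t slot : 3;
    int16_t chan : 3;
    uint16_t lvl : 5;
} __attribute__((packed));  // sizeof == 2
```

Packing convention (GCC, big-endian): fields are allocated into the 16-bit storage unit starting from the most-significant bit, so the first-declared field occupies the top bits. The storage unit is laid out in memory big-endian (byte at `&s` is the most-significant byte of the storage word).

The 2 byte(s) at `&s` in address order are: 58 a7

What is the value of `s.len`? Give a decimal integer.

[0]=0x58 [1]=0xa7 (big-endian) → word 0x58a7
len [11+:5] = (word>>11) & 0x1f = 11  ←
slot [8+:3] = (word>>8) & 0x7 = 0
chan [5+:3] = (word>>5) & 0x7 = 5
lvl [0+:5] = (word>>0) & 0x1f = 7

11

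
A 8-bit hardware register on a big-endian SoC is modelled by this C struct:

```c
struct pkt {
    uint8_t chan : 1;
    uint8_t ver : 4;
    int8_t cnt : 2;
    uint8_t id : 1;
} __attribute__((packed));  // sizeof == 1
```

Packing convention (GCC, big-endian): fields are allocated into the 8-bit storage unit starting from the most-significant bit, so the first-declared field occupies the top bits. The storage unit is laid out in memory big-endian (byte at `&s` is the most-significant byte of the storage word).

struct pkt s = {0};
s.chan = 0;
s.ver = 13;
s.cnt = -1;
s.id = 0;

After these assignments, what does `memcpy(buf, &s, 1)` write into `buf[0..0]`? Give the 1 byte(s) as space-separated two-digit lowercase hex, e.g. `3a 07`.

6e

chan:1 = 0 → 0x0 << 7 → word 0x00
ver:4 = 13 → 0xd << 3 → word 0x68
cnt:2 = -1 → 0x3 << 1 → word 0x6e
id:1 = 0 → 0x0 << 0 → word 0x6e
word = 0x6e → big-endian bytes:
  [0]=0x6e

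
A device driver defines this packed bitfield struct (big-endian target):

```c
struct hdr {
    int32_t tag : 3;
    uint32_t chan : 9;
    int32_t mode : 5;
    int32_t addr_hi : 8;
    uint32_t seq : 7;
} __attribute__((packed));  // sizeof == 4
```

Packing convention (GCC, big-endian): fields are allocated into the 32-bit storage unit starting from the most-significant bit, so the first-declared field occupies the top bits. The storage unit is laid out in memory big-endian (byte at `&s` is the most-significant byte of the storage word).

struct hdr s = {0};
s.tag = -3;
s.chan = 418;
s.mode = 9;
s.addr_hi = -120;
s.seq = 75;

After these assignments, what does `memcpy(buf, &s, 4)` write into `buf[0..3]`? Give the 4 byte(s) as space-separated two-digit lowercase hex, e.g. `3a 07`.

tag:3 = -3 → 0x5 << 29 → word 0xa0000000
chan:9 = 418 → 0x1a2 << 20 → word 0xba200000
mode:5 = 9 → 0x9 << 15 → word 0xba248000
addr_hi:8 = -120 → 0x88 << 7 → word 0xba24c400
seq:7 = 75 → 0x4b << 0 → word 0xba24c44b
word = 0xba24c44b → big-endian bytes:
  [0]=0xba  [1]=0x24  [2]=0xc4  [3]=0x4b

ba 24 c4 4b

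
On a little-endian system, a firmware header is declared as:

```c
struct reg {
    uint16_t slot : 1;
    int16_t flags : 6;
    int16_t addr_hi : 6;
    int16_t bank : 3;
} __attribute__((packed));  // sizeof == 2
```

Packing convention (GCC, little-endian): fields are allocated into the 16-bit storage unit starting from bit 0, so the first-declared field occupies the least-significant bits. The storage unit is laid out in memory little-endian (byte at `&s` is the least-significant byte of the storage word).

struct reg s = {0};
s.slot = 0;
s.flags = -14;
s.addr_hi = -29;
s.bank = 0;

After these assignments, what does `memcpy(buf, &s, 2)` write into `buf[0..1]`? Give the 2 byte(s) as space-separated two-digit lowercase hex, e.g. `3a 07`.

slot:1 = 0 → 0x0 << 0 → word 0x0000
flags:6 = -14 → 0x32 << 1 → word 0x0064
addr_hi:6 = -29 → 0x23 << 7 → word 0x11e4
bank:3 = 0 → 0x0 << 13 → word 0x11e4
word = 0x11e4 → little-endian bytes:
  [0]=0xe4  [1]=0x11

e4 11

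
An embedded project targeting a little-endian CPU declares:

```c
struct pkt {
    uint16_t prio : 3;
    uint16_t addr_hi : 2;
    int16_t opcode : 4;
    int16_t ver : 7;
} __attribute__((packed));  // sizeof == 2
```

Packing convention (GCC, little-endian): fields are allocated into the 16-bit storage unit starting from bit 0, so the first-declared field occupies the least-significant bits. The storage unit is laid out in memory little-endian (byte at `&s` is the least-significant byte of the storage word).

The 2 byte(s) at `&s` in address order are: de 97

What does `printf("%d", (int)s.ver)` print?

[0]=0xde [1]=0x97 (little-endian) → word 0x97de
prio [0+:3] = (word>>0) & 0x7 = 6
addr_hi [3+:2] = (word>>3) & 0x3 = 3
opcode [5+:4] = (word>>5) & 0xf = 14
ver [9+:7] = (word>>9) & 0x7f = 75  ←
ver signed 7b, MSB=1: 75 - 128 = -53

-53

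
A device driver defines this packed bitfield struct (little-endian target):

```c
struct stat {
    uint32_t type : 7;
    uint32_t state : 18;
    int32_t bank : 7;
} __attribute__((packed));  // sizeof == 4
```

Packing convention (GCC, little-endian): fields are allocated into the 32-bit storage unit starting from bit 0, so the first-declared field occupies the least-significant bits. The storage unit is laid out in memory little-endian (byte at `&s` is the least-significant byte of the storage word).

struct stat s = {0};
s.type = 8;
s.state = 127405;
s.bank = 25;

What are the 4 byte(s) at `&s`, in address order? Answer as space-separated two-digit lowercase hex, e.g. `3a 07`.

type (7b) val=8 bits=0x8 at bit 0: 0x00000008
state (18b) val=127405 bits=0x1f1ad at bit 7: 0x00f8d688
bank (7b) val=25 bits=0x19 at bit 25: 0x32f8d688
word = 0x32f8d688 → little-endian bytes:
  [0]=0x88  [1]=0xd6  [2]=0xf8  [3]=0x32

88 d6 f8 32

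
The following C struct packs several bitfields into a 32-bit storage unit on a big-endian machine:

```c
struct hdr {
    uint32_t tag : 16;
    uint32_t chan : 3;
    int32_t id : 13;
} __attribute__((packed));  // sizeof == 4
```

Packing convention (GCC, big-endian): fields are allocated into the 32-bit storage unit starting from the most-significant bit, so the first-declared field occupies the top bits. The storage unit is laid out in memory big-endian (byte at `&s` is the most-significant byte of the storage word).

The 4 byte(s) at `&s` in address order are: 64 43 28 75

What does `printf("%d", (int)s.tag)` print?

[0]=0x64 [1]=0x43 [2]=0x28 [3]=0x75 (big-endian) → word 0x64432875
tag:16 @ bit 16 → (0x64432875>>16)&0xffff = 0x6443  ←
chan:3 @ bit 13 → (0x64432875>>13)&0x7 = 0x1
id:13 @ bit 0 → (0x64432875>>0)&0x1fff = 0x875

25667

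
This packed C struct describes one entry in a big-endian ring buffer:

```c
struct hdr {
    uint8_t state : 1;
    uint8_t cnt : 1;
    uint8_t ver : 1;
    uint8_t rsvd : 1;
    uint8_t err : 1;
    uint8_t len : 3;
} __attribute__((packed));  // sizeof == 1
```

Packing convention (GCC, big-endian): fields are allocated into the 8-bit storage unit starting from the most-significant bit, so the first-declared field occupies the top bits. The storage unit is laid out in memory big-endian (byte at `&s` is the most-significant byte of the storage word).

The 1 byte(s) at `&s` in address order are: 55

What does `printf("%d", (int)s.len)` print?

5

[0]=0x55 (big-endian) → word 0x55
state [7+:1] = (word>>7) & 0x1 = 0
cnt [6+:1] = (word>>6) & 0x1 = 1
ver [5+:1] = (word>>5) & 0x1 = 0
rsvd [4+:1] = (word>>4) & 0x1 = 1
err [3+:1] = (word>>3) & 0x1 = 0
len [0+:3] = (word>>0) & 0x7 = 5  ←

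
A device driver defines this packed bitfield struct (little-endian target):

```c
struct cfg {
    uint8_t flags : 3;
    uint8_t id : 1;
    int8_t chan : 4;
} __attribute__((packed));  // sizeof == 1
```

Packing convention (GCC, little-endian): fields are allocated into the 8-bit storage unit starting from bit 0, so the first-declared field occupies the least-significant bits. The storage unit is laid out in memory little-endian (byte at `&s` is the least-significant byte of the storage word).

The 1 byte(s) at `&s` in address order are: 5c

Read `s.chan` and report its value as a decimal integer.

[0]=0x5c (little-endian) → word 0x5c
flags:3 @ bit 0 → (0x5c>>0)&0x7 = 0x4
id:1 @ bit 3 → (0x5c>>3)&0x1 = 0x1
chan:4 @ bit 4 → (0x5c>>4)&0xf = 0x5  ←
chan signed 4b, MSB=0: value = 5

5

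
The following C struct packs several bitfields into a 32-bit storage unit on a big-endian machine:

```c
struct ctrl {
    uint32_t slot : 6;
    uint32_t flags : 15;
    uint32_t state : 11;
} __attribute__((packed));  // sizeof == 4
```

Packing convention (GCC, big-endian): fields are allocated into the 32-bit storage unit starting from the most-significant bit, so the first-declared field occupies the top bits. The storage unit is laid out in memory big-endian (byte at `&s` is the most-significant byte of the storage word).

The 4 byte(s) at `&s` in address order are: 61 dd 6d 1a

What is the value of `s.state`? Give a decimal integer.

[0]=0x61 [1]=0xdd [2]=0x6d [3]=0x1a (big-endian) → word 0x61dd6d1a
slot [26+:6] = (word>>26) & 0x3f = 24
flags [11+:15] = (word>>11) & 0x7fff = 15277
state [0+:11] = (word>>0) & 0x7ff = 1306  ←

1306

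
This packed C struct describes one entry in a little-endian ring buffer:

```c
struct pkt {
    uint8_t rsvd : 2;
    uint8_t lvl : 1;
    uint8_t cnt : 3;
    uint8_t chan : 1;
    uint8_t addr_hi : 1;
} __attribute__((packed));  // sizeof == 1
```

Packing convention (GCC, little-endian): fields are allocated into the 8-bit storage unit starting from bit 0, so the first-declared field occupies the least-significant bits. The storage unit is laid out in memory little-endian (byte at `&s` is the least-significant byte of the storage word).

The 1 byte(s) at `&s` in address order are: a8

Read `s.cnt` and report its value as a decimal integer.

[0]=0xa8 (little-endian) → word 0xa8
rsvd:2 @ bit 0 → (0xa8>>0)&0x3 = 0x0
lvl:1 @ bit 2 → (0xa8>>2)&0x1 = 0x0
cnt:3 @ bit 3 → (0xa8>>3)&0x7 = 0x5  ←
chan:1 @ bit 6 → (0xa8>>6)&0x1 = 0x0
addr_hi:1 @ bit 7 → (0xa8>>7)&0x1 = 0x1

5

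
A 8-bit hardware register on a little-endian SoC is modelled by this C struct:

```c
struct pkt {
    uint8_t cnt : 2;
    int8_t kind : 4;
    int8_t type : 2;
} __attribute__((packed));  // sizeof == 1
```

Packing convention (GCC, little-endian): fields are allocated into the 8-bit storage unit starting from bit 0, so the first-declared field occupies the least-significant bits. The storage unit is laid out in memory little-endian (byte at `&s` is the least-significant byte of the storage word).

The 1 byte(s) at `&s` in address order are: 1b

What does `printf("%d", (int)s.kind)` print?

6

[0]=0x1b (little-endian) → word 0x1b
cnt [0+:2] = (word>>0) & 0x3 = 3
kind [2+:4] = (word>>2) & 0xf = 6  ←
type [6+:2] = (word>>6) & 0x3 = 0
kind signed 4b, MSB=0: value = 6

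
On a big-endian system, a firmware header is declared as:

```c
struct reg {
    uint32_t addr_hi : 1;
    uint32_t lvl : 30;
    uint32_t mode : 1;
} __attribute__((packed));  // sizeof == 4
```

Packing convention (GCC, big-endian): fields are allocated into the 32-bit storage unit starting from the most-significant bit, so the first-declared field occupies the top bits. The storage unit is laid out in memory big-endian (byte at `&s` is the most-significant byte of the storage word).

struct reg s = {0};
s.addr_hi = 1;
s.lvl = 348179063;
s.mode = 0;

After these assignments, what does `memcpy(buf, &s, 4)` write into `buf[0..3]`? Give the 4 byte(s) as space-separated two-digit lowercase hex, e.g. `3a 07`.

a9 81 94 ee

[31+:1] addr_hi=1 & 0x1 = 0x1; word=0x80000000
[1+:30] lvl=348179063 & 0x3fffffff = 0x14c0ca77; word=0xa98194ee
[0+:1] mode=0 & 0x1 = 0x0; word=0xa98194ee
word = 0xa98194ee → big-endian bytes:
  [0]=0xa9  [1]=0x81  [2]=0x94  [3]=0xee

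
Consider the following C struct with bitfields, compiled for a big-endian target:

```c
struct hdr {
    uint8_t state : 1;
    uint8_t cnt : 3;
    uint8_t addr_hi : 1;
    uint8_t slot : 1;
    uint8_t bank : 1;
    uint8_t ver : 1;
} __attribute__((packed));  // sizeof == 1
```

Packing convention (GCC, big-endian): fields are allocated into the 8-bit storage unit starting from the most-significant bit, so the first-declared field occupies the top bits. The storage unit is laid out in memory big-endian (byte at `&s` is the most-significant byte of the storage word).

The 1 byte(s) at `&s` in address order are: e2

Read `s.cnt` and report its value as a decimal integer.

[0]=0xe2 (big-endian) → word 0xe2
state [7+:1] = (word>>7) & 0x1 = 1
cnt [4+:3] = (word>>4) & 0x7 = 6  ←
addr_hi [3+:1] = (word>>3) & 0x1 = 0
slot [2+:1] = (word>>2) & 0x1 = 0
bank [1+:1] = (word>>1) & 0x1 = 1
ver [0+:1] = (word>>0) & 0x1 = 0

6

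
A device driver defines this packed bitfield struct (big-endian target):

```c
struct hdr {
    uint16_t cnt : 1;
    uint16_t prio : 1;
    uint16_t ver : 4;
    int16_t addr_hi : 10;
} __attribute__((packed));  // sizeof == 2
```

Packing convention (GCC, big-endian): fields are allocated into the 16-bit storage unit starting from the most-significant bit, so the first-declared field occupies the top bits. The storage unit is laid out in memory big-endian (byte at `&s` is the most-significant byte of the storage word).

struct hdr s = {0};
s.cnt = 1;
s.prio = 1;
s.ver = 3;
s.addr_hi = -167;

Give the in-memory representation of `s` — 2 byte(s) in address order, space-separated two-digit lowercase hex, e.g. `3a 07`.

cnt:1 = 1 → 0x1 << 15 → word 0x8000
prio:1 = 1 → 0x1 << 14 → word 0xc000
ver:4 = 3 → 0x3 << 10 → word 0xcc00
addr_hi:10 = -167 → 0x359 << 0 → word 0xcf59
word = 0xcf59 → big-endian bytes:
  [0]=0xcf  [1]=0x59

cf 59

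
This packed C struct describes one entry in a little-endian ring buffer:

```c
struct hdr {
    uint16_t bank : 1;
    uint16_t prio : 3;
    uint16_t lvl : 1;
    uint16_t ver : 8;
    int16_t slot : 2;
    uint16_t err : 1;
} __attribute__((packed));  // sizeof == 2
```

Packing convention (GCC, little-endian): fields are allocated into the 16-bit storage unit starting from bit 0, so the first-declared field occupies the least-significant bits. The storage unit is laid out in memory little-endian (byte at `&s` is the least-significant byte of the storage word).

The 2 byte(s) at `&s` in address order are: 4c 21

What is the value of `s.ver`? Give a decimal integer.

10

[0]=0x4c [1]=0x21 (little-endian) → word 0x214c
bank:1 @ bit 0 → (0x214c>>0)&0x1 = 0x0
prio:3 @ bit 1 → (0x214c>>1)&0x7 = 0x6
lvl:1 @ bit 4 → (0x214c>>4)&0x1 = 0x0
ver:8 @ bit 5 → (0x214c>>5)&0xff = 0xa  ←
slot:2 @ bit 13 → (0x214c>>13)&0x3 = 0x1
err:1 @ bit 15 → (0x214c>>15)&0x1 = 0x0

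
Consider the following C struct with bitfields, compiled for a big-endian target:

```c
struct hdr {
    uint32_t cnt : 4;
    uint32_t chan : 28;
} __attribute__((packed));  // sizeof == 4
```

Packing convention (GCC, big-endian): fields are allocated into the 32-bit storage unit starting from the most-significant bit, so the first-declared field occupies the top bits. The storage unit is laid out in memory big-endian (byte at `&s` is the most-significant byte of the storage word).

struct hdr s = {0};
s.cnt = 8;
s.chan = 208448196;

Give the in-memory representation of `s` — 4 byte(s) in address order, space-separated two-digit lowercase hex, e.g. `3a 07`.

cnt (4b) val=8 bits=0x8 at bit 28: 0x80000000
chan (28b) val=208448196 bits=0xc6caac4 at bit 0: 0x8c6caac4
word = 0x8c6caac4 → big-endian bytes:
  [0]=0x8c  [1]=0x6c  [2]=0xaa  [3]=0xc4

8c 6c aa c4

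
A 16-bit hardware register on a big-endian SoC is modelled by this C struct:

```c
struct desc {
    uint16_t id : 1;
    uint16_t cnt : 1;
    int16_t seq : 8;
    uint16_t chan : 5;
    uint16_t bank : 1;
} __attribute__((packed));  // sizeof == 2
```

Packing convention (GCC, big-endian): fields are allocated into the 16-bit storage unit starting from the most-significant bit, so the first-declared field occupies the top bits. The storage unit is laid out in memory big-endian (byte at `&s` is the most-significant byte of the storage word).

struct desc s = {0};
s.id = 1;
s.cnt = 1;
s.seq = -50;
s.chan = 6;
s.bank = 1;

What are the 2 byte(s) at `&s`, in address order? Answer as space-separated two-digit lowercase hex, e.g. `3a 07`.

f3 8d

id:1 = 1 → 0x1 << 15 → word 0x8000
cnt:1 = 1 → 0x1 << 14 → word 0xc000
seq:8 = -50 → 0xce << 6 → word 0xf380
chan:5 = 6 → 0x6 << 1 → word 0xf38c
bank:1 = 1 → 0x1 << 0 → word 0xf38d
word = 0xf38d → big-endian bytes:
  [0]=0xf3  [1]=0x8d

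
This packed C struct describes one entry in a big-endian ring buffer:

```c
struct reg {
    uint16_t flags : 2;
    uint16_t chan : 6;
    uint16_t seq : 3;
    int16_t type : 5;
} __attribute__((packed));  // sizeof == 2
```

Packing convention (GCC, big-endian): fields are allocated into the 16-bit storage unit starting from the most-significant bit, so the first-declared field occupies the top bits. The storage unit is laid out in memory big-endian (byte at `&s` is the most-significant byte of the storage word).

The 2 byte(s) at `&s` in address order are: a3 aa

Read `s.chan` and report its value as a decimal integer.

35

[0]=0xa3 [1]=0xaa (big-endian) → word 0xa3aa
flags [14+:2] = (word>>14) & 0x3 = 2
chan [8+:6] = (word>>8) & 0x3f = 35  ←
seq [5+:3] = (word>>5) & 0x7 = 5
type [0+:5] = (word>>0) & 0x1f = 10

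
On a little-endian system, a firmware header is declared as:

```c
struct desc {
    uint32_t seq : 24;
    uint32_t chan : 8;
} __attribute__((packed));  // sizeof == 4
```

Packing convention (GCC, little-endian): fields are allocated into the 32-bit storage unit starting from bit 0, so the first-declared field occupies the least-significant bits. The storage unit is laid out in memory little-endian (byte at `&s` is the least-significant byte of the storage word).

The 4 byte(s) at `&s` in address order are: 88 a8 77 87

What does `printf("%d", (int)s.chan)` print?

135

[0]=0x88 [1]=0xa8 [2]=0x77 [3]=0x87 (little-endian) → word 0x8777a888
seq:24 @ bit 0 → (0x8777a888>>0)&0xffffff = 0x77a888
chan:8 @ bit 24 → (0x8777a888>>24)&0xff = 0x87  ←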